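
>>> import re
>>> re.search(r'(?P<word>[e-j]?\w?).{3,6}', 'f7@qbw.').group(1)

The pattern matches optionally a character in [e-j], then optionally a word character (captured as 'word'); then 3 to 6 of any character.
`search` walks the string left to right and returns the first match it finds.
The match spans [0:7] → 'f7@qbw.'.
Captured: group 1 = 'f7'.

'f7'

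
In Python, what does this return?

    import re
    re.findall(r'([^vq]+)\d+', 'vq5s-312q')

['5s-31']

This matches one or more of any character except [vq] (captured); then one or more of a digit.
Matches: at [2:8] match '5s-312', group 1 = '5s-31'.
With a single group, `findall` returns only what that group captured — 1 item.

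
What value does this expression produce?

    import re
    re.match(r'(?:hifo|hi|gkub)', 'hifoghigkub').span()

(0, 4)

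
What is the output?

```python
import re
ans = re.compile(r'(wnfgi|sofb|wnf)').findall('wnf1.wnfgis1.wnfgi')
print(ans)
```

Alternation tries branches left to right and keeps the first one that lets the overall match succeed at that position.
Because there's exactly one group, `findall` drops the full match and keeps group 1 from each hit.

['wnf', 'wnfgi', 'wnfgi']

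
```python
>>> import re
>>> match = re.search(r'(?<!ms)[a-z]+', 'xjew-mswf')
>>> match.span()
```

(0, 4)

`(?!…)`/`(?<!…)` only lets a position through if the neighbouring text does NOT match; no characters are consumed.
The match spans [0:4] → 'xjew'.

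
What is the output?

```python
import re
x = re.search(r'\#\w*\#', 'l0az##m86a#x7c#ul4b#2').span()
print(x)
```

`re.search` scans for the first position where the pattern succeeds.
The match spans [4:6] → '##'.

(4, 6)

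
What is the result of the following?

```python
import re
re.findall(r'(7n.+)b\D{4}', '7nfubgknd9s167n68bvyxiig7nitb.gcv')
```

['7nfubgknd9s167n68bvyxiig7nit']

This matches the literal '7n', then one or more of any character (captured); then the literal 'b', then exactly 4 of a non-digit.
Scanning left to right: at [0:33] match '7nfubgknd9s167n68bvyxiig7nitb.gcv', group 1 = '7nfubgknd9s167n68bvyxiig7nit'.
With a single group, `findall` returns only what that group captured — 1 item.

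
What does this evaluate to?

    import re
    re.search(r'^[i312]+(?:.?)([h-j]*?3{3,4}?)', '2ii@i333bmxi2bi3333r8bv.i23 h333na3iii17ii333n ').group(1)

The match spans [0:8] → '2ii@i333'.
Captured: group 1 = 'i333'.

'i333'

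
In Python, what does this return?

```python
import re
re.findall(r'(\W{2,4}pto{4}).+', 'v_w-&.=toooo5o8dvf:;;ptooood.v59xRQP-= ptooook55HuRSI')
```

The pattern matches 2 to 4 of a non-word character, then the literal 'pt', then exactly 4 of the literal 'o' (captured); then one or more of any character.
Matches: at [18:53] match ':;;ptooood.v59xRQP-= ptooook55HuRSI', group 1 = ':;;ptoooo'.
With a single group, `findall` returns only what that group captured — 1 item.

[':;;ptoooo']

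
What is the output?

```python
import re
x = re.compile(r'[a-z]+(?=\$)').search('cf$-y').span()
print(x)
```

(0, 2)

The positive lookaround only admits positions where the adjacent text matches; those characters stay outside the span.
`re.search` tries every starting position until one works.
The match spans [0:2] → 'cf'.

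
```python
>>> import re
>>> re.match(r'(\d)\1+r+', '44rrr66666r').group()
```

After group 1 captures some text, `\1` only succeeds where that same text appears again.
`re.match` only tries the pattern at the start of the string.
The match spans [0:5] → '44rrr'.
Captured: group 1 = '4'.

'44rrr'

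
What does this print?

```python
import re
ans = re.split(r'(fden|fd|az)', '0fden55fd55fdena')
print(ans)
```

Alternation isn't longest-match — the leftmost alternative that fits at this position is chosen.
The group in the pattern means `split` returns the separators' captures alongside the pieces.

['0', 'fden', '55', 'fd', '55', 'fden', 'a']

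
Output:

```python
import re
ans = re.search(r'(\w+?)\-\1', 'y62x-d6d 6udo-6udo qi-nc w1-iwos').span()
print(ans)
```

`\1` has to match the exact text group 1 already captured.
`re.search` tries every starting position until one works.
The match spans [9:18] → '6udo-6udo'.
Captured: group 1 = '6udo'.

(9, 18)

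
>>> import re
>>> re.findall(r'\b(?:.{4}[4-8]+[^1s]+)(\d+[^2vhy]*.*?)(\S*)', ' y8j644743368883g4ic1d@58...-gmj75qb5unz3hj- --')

Pattern: a word boundary (`\b`, zero-width); then exactly 4 of any character, then one or more of a character in [4-8], then one or more of any character except [1s] (non-capturing group); then one or more of a digit, then zero or more of any character except [2vhy], then zero or more of any character (lazy) (captured); then zero or more of a non-whitespace character (captured).
Walking the string: at [1:44] match 'y8j644743368883g4ic1d@58...-gmj75qb5unz3hj-', groups = ('1d@58...-gmj75qb5unz3', 'hj-').
2 groups means the one result is a tuple of 2 captured strings — 1 here.

[('1d@58...-gmj75qb5unz3', 'hj-')]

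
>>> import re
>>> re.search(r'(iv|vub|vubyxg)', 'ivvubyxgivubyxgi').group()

`re.search` tries every starting position until one works.
The match spans [0:2] → 'iv'.
Captured: group 1 = 'iv'.

'iv'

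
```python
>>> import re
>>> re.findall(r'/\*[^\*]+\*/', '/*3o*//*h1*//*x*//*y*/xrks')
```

['/*3o*/', '/*h1*/', '/*x*/', '/*y*/']

Scanning left to right: at [0:6] → '/*3o*/'; at [6:12] → '/*h1*/'; at [12:17] → '/*x*/'; at [17:22] → '/*y*/'.
No capturing groups, so `findall` returns the 4 full match strings.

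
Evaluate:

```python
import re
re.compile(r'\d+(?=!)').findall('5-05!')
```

Lookahead/lookbehind check context without consuming it, so the matched span excludes the asserted characters.
Since nothing is captured, `findall` lists the 1 matched substring directly.

['05']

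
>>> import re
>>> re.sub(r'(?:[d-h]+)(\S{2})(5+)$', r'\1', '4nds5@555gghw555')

'4nds5@555w5'

`\1` in the replacement pulls in group 1's text for each match.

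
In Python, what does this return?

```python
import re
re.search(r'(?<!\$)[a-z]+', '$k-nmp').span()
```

(3, 6)

A negative assertion filters positions out without eating any characters.
Unlike `match`, `search` isn't anchored — it looks for the pattern anywhere in the string.
The match spans [3:6] → 'nmp'.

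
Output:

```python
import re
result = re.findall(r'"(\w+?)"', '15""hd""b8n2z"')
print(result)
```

['hd', 'b8n2z']

With a single group, `findall` returns only what that group captured — 2 items.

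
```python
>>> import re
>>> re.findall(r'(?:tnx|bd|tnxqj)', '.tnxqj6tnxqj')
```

Alternation tries branches left to right and keeps the first one that lets the overall match succeed at that position.
With no groups in the pattern, `findall` gives back each whole match — 2 here.

['tnx', 'tnx']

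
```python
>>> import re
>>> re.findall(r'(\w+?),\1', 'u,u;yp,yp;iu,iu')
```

`\1` has to match the exact text group 1 already captured.
Matches: at [0:3] match 'u,u', group 1 = 'u'; at [4:9] match 'yp,yp', group 1 = 'yp'; at [10:15] match 'iu,iu', group 1 = 'iu'.
With a single group, `findall` returns only what that group captured — 3 items.

['u', 'yp', 'iu']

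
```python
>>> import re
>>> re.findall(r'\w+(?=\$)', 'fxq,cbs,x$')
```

['x']

Lookahead/lookbehind check context without consuming it, so the matched span excludes the asserted characters.
Matches: at [8:9] → 'x'.
`findall` yields the raw match text (1 of them) because the pattern has no groups.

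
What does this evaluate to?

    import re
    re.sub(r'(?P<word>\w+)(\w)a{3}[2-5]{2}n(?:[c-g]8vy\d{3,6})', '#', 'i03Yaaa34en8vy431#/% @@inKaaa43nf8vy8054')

'i03Yaaa34en8vy431#/% @@#'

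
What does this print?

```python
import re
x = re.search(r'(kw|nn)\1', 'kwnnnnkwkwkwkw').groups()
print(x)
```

('nn',)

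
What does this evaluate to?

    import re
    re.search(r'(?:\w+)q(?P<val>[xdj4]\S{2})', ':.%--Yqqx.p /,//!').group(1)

'x.p'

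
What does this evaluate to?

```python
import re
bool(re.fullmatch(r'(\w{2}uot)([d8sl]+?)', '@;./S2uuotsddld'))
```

False

The pattern matches exactly 2 of a word character, then the literal 'uot' (captured); then one or more of one of [d8sl] (lazy) (captured).
`re.fullmatch` requires the pattern to consume the entire string.
Here the string isn't matched end-to-end, so the call returns None, and `bool(None)` is False.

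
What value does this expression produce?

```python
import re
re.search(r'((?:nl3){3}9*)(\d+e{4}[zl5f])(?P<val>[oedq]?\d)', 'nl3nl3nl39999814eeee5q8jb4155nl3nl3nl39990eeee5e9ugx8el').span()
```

(0, 23)

The pattern matches the literal 'nl3' repeated 3 times, then zero or more of the literal '9' (captured); then one or more of a digit, then exactly 4 of the literal 'e', then one of [zl5f] (captured); then optionally one of [oedq], then a digit (captured as 'val').
The match spans [0:23] → 'nl3nl3nl39999814eeee5q8'.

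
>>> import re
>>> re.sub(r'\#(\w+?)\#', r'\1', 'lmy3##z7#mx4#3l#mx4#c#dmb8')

'lmy3#z7mx43lmx4cdmb8'

Matches: at [5:9] → '#z7#'; at [12:16] → '#3l#'; at [19:22] → '#c#'.
The replacement refers to a captured group, so each match is rewritten using its own captured text.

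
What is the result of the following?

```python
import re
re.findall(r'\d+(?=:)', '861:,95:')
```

['861', '95']

Lookahead/lookbehind check context without consuming it, so the matched span excludes the asserted characters.
With no groups in the pattern, `findall` gives back each whole match — 2 here.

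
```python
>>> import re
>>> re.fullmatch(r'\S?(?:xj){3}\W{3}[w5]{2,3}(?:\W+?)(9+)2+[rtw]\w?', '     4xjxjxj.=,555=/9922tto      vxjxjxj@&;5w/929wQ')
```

None

For `fullmatch`, every character of the input must be accounted for by the pattern.
Here there's no way to consume every character, so the call returns None.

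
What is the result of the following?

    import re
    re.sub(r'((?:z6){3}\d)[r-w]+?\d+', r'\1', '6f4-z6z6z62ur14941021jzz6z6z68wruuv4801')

Pattern: the literal 'z6' repeated 3 times, then a digit (captured); then one or more of a character in [r-w] (lazy); then one or more of a digit.
Matches: at [4:21] → 'z6z6z62ur14941021'; at [23:39] → 'z6z6z68wruuv4801'.
The replacement refers to a captured group, so each match is rewritten using its own captured text.

'6f4-z6z6z62jzz6z6z68'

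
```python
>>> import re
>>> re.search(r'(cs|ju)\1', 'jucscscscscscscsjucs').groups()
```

The match spans [2:6] → 'cscs'.
Captured: group 1 = 'cs'.

('cs',)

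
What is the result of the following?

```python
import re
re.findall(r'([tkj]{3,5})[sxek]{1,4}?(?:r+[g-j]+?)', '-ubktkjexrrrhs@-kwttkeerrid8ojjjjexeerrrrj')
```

['ktkj', 'ttk', 'jjjj']

This matches 3 to 5 of one of [tkj] (captured); then 1 to 4 of one of [sxek] (lazy); then one or more of the literal 'r', then one or more of a character in [g-j] (lazy) (non-capturing group).
Matches: at [3:13] match 'ktkjexrrrh', group 1 = 'ktkj'; at [18:26] match 'ttkeerri', group 1 = 'ttk'; at [29:42] match 'jjjjexeerrrrj', group 1 = 'jjjj'.
One capturing group, so `findall` returns just the captured substring from each match — 3 in all.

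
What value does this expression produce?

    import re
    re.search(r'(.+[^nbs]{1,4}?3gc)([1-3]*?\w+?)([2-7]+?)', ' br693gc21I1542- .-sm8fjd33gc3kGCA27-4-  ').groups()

(' br693gc21I1542- .-sm8fjd33gc', '3kGCA', '2')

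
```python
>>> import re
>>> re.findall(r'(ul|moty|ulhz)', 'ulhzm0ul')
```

['ul', 'ul']

Alternation isn't longest-match — the leftmost alternative that fits at this position is chosen.
One capturing group, so `findall` returns just the captured substring from each match — 2 in all.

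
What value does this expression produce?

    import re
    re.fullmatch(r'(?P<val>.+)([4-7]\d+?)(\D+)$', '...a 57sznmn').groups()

('...a ', '57', 'sznmn')

The match spans [0:12] → '...a 57sznmn'.
Captured: group 1 = '...a ', group 2 = '57', group 3 = 'sznmn'.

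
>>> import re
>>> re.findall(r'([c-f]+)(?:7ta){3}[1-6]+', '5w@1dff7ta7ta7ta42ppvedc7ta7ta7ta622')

['dff', 'edc']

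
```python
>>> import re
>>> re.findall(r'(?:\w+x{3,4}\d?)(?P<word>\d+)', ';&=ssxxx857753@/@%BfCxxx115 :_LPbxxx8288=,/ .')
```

The pattern matches one or more of a word character, then 3 to 4 of a literal 'x', then optionally a digit (non-capturing group); then one or more of a digit (captured as 'word').
Scanning left to right: at [3:14] match 'ssxxx857753', group 1 = '57753'; at [18:27] match 'BfCxxx115', group 1 = '15'; at [29:40] match '_LPbxxx8288', group 1 = '288'.
One capturing group, so `findall` returns just the captured substring from each match — 3 in all.

['57753', '15', '288']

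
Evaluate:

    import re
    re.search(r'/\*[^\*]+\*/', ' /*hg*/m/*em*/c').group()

'/*hg*/'

`search` walks the string left to right and returns the first match it finds.
The match spans [1:7] → '/*hg*/'.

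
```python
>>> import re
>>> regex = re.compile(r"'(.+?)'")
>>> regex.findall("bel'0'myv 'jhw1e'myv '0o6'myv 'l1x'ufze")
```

['0', 'jhw1e', '0o6', 'l1x']

A `+?`/`*?`/`{m,n}?` starts at its minimum and grows only as far as needed for what follows to match.
Matches: at [3:6] match "'0'", group 1 = '0'; at [10:17] match "'jhw1e'", group 1 = 'jhw1e'; at [21:26] match "'0o6'", group 1 = '0o6'; at [30:35] match "'l1x'", group 1 = 'l1x'.
One capturing group, so `findall` returns just the captured substring from each match — 4 in all.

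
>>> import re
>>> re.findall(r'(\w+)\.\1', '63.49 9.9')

After group 1 captures some text, `\1` only succeeds where that same text appears again.
One capturing group, so `findall` returns just the captured substring from the one match — 1 in all.

['9']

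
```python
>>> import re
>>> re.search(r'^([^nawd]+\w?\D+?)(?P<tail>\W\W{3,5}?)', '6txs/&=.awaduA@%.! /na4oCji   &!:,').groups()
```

The match spans [0:18] → '6txs/&=.awaduA@%.!'.
Captured: group 1 = '6txs/&=.awaduA', group 2 = '@%.!'.

('6txs/&=.awaduA', '@%.!')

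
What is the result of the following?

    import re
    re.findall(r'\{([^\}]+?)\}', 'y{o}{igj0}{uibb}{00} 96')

['o', 'igj0', 'uibb', '00']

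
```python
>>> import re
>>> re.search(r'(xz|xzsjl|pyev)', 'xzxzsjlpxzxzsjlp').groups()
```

('xz',)

The match spans [0:2] → 'xz'.
Captured: group 1 = 'xz'.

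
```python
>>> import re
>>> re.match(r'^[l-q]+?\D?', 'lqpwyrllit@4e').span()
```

This matches anchored at the start of the string; then one or more of a character in [l-q] (lazy); then optionally a non-digit.
Lazy quantifiers expand one character at a time until the remainder of the pattern can match.
`re.match` only tries the pattern at the start of the string.
The match spans [0:2] → 'lq'.

(0, 2)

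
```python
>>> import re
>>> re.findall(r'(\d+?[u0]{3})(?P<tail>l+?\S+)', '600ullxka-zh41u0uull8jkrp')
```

[('600u', 'llxka-zh41u0uull8jkrp')]

With 2 capturing groups, `findall` returns a 2-tuple per match.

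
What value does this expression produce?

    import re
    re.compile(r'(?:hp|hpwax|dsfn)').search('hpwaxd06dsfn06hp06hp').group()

'hp'

The regex engine tests alternatives in the order written; an earlier branch that matches wins even if a later one would match more.
The match spans [0:2] → 'hp'.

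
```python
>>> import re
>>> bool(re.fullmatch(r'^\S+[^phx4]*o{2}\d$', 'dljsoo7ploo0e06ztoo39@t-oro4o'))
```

False

The pattern matches anchored at the start of the string; then one or more of a non-whitespace character; then zero or more of any character except [phx4], then exactly 2 of a literal 'o', then a digit; then anchored at the end.
`fullmatch` succeeds only if the pattern covers the string from start to end.
Here there's no way to consume every character, so the call returns None, and `bool(None)` is False.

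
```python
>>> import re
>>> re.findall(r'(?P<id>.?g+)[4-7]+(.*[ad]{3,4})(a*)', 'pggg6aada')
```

[('pggg', 'aada', '')]

`findall` packs the 3 group values into a tuple for every match.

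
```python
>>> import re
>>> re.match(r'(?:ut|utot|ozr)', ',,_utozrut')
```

None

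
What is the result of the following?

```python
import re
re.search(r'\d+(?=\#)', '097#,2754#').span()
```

(0, 3)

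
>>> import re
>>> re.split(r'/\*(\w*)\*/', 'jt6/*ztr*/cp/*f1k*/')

`re.split` interleaves the captured-group text with the surrounding fragments.

['jt6', 'ztr', 'cp', 'f1k', '']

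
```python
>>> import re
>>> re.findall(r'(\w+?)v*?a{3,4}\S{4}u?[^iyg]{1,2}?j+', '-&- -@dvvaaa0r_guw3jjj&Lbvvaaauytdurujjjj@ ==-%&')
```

['d', 'Lb']

This matches one or more of a word character (lazy) (captured); then zero or more of a literal 'v' (lazy); then 3 to 4 of a literal 'a', then exactly 4 of a non-whitespace character, then optionally the literal 'u'; then 1 to 2 of any character except [iyg] (lazy), then one or more of a literal 'j'.
With the lazy modifier that quantifier settles for the fewest repetitions that let the rest of the pattern succeed (the atoms after it are unaffected and can still be greedy).
Walking the string: at [6:22] match 'dvvaaa0r_guw3jjj', group 1 = 'd'; at [23:41] match 'Lbvvaaauytdurujjjj', group 1 = 'Lb'.
One capturing group, so `findall` returns just the captured substring from each match — 2 in all.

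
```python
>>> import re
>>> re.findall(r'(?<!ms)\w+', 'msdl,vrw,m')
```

The negative lookaround is zero-width — it rules out positions where the adjacent text would match, without consuming anything.
Matches: at [0:4] → 'msdl'; at [5:8] → 'vrw'; at [9:10] → 'm'.
No capturing groups, so `findall` returns the 3 full match strings.

['msdl', 'vrw', 'm']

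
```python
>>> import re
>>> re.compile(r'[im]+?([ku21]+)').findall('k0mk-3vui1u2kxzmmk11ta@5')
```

This matches one or more of one of [im] (lazy); then one or more of one of [ku21] (captured).
`findall` collects group 1 from each match (3 total).

['k', '1u2k', 'k11']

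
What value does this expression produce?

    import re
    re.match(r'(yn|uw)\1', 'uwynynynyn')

None

`match` is anchored at position 0; if the pattern doesn't fit there, it returns None.
Here the string doesn't start with a match, so the call returns None.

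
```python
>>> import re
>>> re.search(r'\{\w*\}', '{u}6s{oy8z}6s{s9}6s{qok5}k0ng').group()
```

The match spans [0:3] → '{u}'.

'{u}'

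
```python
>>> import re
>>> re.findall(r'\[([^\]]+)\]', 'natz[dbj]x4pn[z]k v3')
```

['dbj', 'z']

Walking the string: at [4:9] match '[dbj]', group 1 = 'dbj'; at [13:16] match '[z]', group 1 = 'z'.
`findall` collects group 1 from each match (2 total).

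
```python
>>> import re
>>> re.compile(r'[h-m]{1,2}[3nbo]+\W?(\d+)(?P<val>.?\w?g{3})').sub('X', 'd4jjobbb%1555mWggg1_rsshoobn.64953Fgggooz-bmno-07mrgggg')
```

'd4X1_rssXooz-bXg'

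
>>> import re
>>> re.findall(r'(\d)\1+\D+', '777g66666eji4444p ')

['7', '6', '4']

`\1` is not a pattern — it's the concrete string captured by group 1, re-applied verbatim.
One capturing group, so `findall` returns just the captured substring from each match — 3 in all.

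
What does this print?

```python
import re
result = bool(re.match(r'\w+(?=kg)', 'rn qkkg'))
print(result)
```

False

`re.match` only tries the pattern at the start of the string.
Here position 0 doesn't satisfy it, so the call returns None, and `bool(None)` is False.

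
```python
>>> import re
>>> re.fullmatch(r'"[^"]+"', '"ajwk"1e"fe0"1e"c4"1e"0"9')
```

None

For `fullmatch`, every character of the input must be accounted for by the pattern.
Here the pattern can't cover the whole string, so the call returns None.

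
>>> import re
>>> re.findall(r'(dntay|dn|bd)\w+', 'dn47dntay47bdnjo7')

['dn']

Matches: at [0:17] match 'dn47dntay47bdnjo7', group 1 = 'dn'.
`findall` collects group 1 from the one match (1 total).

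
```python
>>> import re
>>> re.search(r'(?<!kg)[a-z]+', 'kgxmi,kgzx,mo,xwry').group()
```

Because the assertion is negative and zero-width, positions next to the forbidden text are skipped.
`re.search` scans for the first position where the pattern succeeds.
The match spans [0:5] → 'kgxmi'.

'kgxmi'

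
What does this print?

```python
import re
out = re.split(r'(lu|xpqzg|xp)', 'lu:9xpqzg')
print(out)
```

Alternation isn't longest-match — the leftmost alternative that fits at this position is chosen.
Matches to split on: at [0:2] → 'lu'; at [4:9] → 'xpqzg'.
The group in the pattern means `split` returns the separators' captures alongside the pieces.

['', 'lu', ':9', 'xpqzg', '']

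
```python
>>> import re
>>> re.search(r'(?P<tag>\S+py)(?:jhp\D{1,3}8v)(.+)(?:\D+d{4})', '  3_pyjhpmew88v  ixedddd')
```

None

This matches one or more of a non-whitespace character, then the literal 'py' (captured as 'tag'); then the literal 'jhp', then 1 to 3 of a non-digit, then the literal '8v' (non-capturing group); then one or more of any character (captured); then one or more of a non-digit, then exactly 4 of a literal 'd' (non-capturing group).
Unlike `match`, `search` isn't anchored — it looks for the pattern anywhere in the string.
Here the pattern never matches, so the call returns None.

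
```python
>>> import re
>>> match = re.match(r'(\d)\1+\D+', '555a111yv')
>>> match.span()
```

(0, 4)

The backreference `\1` re-matches whatever the first group consumed, character for character.
`match` is anchored at position 0; if the pattern doesn't fit there, it returns None.
The match spans [0:4] → '555a'.
Captured: group 1 = '5'.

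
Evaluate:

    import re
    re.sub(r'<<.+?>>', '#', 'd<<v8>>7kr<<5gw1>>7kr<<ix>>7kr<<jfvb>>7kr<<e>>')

'd#7kr#7kr#7kr#7kr#'

`sub` substitutes '#' at each match site.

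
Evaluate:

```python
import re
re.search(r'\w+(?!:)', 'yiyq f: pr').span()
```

Because the assertion is negative and zero-width, positions next to the forbidden text are skipped.
`re.search` tries every starting position until one works.
The match spans [0:4] → 'yiyq'.

(0, 4)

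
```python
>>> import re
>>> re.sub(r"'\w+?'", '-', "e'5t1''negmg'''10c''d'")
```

"e--'--"

Matches: at [1:6] → "'5t1'"; at [6:13] → "'negmg'"; at [14:19] → "'10c'"; at [19:22] → "'d'".
`sub` substitutes '-' at each match site.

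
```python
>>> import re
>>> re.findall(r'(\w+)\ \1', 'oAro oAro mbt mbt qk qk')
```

['oAro', 'mbt', 'qk']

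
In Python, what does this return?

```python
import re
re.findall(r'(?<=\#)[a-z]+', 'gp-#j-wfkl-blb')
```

['j']

The `(?=…)`/`(?<=…)` assertion just peeks at neighbouring text; it doesn't advance the match position.
With no groups in the pattern, `findall` gives back each whole match — 1 here.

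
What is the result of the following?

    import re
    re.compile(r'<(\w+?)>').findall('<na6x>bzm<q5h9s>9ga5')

Walking the string: at [0:6] match '<na6x>', group 1 = 'na6x'; at [9:16] match '<q5h9s>', group 1 = 'q5h9s'.
Because there's exactly one group, `findall` drops the full match and keeps group 1 from each hit.

['na6x', 'q5h9s']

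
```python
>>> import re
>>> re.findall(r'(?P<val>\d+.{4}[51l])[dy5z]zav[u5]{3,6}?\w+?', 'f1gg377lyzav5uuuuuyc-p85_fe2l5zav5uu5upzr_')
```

['85_fe2l']

Pattern: one or more of a digit, then exactly 4 of any character, then one of [51l] (captured as 'val'); then one of [dy5z], then the literal 'zav', then 3 to 6 of one of [u5] (lazy); then one or more of a word character (lazy).
Walking the string: at [22:37] match '85_fe2l5zav5uu5', group 1 = '85_fe2l'.
One capturing group, so `findall` returns just the captured substring from the one match — 1 in all.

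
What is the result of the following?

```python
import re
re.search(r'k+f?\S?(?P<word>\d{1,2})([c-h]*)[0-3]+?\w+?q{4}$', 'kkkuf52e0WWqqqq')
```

None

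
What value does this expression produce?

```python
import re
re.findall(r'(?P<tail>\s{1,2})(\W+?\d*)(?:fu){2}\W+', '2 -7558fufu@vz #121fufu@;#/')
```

[(' ', '-7558'), (' ', '#121')]

Pattern: 1 to 2 of whitespace (captured as 'tail'); then one or more of a non-word character (lazy), then zero or more of a digit (captured); then the literal 'fu' repeated 2 times, then one or more of a non-word character.
Matches: at [1:12] match ' -7558fufu@', groups = (' ', '-7558'); at [14:27] match ' #121fufu@;#/', groups = (' ', '#121').
Multiple groups make `findall` return tuples — one 2-tuple for each match.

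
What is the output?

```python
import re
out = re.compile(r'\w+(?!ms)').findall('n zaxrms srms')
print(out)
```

`(?!…)`/`(?<!…)` only lets a position through if the neighbouring text does NOT match; no characters are consumed.
Since nothing is captured, `findall` lists the 3 matched substrings directly.

['n', 'zaxrms', 'srms']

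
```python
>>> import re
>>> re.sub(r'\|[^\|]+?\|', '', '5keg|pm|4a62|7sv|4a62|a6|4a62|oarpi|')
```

'5keg4a624a624a62'

Every occurrence is swapped for ''.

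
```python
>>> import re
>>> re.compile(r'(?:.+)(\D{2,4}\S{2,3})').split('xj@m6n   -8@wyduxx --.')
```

`re.split` interleaves the captured-group text with the surrounding fragments.

['', ' --.', '']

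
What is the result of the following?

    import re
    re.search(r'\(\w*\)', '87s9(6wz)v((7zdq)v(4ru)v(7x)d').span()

`search` walks the string left to right and returns the first match it finds.
The match spans [4:9] → '(6wz)'.

(4, 9)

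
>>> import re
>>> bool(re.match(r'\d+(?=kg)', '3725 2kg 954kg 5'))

False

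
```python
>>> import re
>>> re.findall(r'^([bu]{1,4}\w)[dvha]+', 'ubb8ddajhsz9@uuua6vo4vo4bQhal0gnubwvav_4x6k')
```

['ubb8']

Pattern: anchored at the start of the string; then 1 to 4 of one of [bu], then a word character (captured); then one or more of one of [dvha].
Walking the string: at [0:7] match 'ubb8dda', group 1 = 'ubb8'.
One capturing group, so `findall` returns just the captured substring from the one match — 1 in all.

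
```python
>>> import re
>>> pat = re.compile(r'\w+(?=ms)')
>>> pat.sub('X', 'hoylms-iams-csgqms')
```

The positive lookaround only admits positions where the adjacent text matches; those characters stay outside the span.
`sub` substitutes 'X' at each match site.

'Xms-Xms-Xms'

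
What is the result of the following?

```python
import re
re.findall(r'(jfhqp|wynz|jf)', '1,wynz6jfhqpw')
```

['wynz', 'jfhqp']

`|` is ordered: at each position the engine commits to the first alternative that works.
Scanning left to right: at [2:6] match 'wynz', group 1 = 'wynz'; at [7:12] match 'jfhqp', group 1 = 'jfhqp'.
Because there's exactly one group, `findall` drops the full match and keeps group 1 from each hit.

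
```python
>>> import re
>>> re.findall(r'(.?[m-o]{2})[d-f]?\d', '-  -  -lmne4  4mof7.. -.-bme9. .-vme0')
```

Because there's exactly one group, `findall` drops the full match and keeps group 1 from each hit.

['lmn', '4mo']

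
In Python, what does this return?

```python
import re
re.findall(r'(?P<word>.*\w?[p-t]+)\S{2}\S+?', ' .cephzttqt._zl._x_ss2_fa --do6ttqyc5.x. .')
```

[' .cephzttqt._zl._x_ss2_fa --do6ttq']

`findall` collects group 1 from the one match (1 total).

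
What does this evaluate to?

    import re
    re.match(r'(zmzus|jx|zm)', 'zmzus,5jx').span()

`re.match` only tries the pattern at the start of the string.
The match spans [0:5] → 'zmzus'.

(0, 5)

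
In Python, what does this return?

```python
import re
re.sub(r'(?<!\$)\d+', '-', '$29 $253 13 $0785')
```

The negative lookaround is zero-width — it rules out positions where the adjacent text would match, without consuming anything.
Matches: at [2:3] → '9'; at [6:8] → '53'; at [9:11] → '13'; at [14:17] → '785'.
Each match is replaced by '-'.

'$2- $2- - $0-'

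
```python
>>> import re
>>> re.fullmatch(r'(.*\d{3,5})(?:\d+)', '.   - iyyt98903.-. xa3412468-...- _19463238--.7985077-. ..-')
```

`re.fullmatch` requires the pattern to consume the entire string.
Here the string isn't matched end-to-end, so the call returns None.

None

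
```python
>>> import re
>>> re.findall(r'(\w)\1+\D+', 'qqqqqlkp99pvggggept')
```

['q', '9']

`\1` has to match the exact text group 1 already captured.
Matches: at [0:8] match 'qqqqqlkp', group 1 = 'q'; at [8:19] match '99pvggggept', group 1 = '9'.
`findall` collects group 1 from each match (2 total).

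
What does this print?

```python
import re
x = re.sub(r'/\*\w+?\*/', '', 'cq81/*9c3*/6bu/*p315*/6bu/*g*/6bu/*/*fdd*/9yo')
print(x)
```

`sub` substitutes '' at each match site.

cq816bu6bu6bu/*9yo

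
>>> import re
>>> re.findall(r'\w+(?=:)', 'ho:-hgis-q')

['ho']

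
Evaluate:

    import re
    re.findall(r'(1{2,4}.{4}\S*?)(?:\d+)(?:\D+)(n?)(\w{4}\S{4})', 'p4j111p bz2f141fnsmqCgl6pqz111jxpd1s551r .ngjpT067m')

[('111p bz', '', '141fnsmq'), ('111jxpd1s', '', 'gjpT067m')]

Pattern: 2 to 4 of a literal '1', then exactly 4 of any character, then zero or more of a non-whitespace character (lazy) (captured); then one or more of a digit (non-capturing group); then one or more of a non-digit (non-capturing group); then optionally a literal 'n' (captured); then exactly 4 of a word character, then exactly 4 of a non-whitespace character (captured).
A non-greedy quantifier consumes as few characters as it can — just enough that the remainder of the pattern still matches from where it stops; whatever follows it matches normally.
Walking the string: at [3:20] match '111p bz2f141fnsmq', groups = ('111p bz', '', '141fnsmq'); at [27:51] match '111jxpd1s551r .ngjpT067m', groups = ('111jxpd1s', '', 'gjpT067m').
Multiple groups make `findall` return tuples — one 3-tuple for each match.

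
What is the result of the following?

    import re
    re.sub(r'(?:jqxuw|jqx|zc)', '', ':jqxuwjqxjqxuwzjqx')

':z'

The regex engine tests alternatives in the order written; an earlier branch that matches wins even if a later one would match more.
Matches: at [1:6] → 'jqxuw'; at [6:9] → 'jqx'; at [9:14] → 'jqxuw'; at [15:18] → 'jqx'.
Each match is replaced by ''.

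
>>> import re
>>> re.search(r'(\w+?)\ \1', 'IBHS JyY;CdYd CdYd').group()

After group 1 captures some text, `\1` only succeeds where that same text appears again.
`search` walks the string left to right and returns the first match it finds.
The match spans [9:18] → 'CdYd CdYd'.
Captured: group 1 = 'CdYd'.

'CdYd CdYd'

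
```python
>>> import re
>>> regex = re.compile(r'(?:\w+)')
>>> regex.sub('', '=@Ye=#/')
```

'=@=#/'

The pattern matches one or more of a word character (non-capturing group).
Matches: at [2:4] → 'Ye'.
Each match is replaced by ''.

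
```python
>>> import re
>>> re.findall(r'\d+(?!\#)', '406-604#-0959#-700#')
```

The negative lookaround is zero-width — it rules out positions where the adjacent text would match, without consuming anything.
Walking the string: at [0:3] → '406'; at [4:6] → '60'; at [9:12] → '095'; at [15:17] → '70'.
`findall` yields the raw match text (4 of them) because the pattern has no groups.

['406', '60', '095', '70']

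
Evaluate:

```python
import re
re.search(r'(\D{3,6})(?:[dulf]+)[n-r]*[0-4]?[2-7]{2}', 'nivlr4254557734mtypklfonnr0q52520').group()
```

Pattern: 3 to 6 of a non-digit (captured); then one or more of one of [dulf] (non-capturing group); then zero or more of a character in [n-r], then optionally a character in [0-4], then exactly 2 of a character in [2-7].
`re.search` tries every starting position until one works.
The match spans [0:8] → 'nivlr425'.
Captured: group 1 = 'niv'.

'nivlr425'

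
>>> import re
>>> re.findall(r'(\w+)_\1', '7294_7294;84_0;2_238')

After group 1 captures some text, `\1` only succeeds where that same text appears again.
Walking the string: at [0:9] match '7294_7294', group 1 = '7294'; at [15:18] match '2_2', group 1 = '2'.
With a single group, `findall` returns only what that group captured — 2 items.

['7294', '2']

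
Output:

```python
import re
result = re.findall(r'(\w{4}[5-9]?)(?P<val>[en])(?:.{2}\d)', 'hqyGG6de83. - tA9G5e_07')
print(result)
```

This matches exactly 4 of a word character, then optionally a character in [5-9] (captured); then one of [en] (captured as 'val'); then exactly 2 of any character, then a digit (non-capturing group).
Walking the string: at [14:23] match 'tA9G5e_07', groups = ('tA9G5', 'e').
Multiple groups make `findall` return tuples — one 2-tuple for the one match.

[('tA9G5', 'e')]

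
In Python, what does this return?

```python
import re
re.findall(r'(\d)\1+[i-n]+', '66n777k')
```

['6', '7']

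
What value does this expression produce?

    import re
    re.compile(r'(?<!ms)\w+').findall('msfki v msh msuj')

['msfki', 'v', 'msh', 'msuj']

The negative lookahead/lookbehind blocks any match where the forbidden context is present.
Scanning left to right: at [0:5] → 'msfki'; at [6:7] → 'v'; at [8:11] → 'msh'; at [12:16] → 'msuj'.
With no groups in the pattern, `findall` gives back each whole match — 4 here.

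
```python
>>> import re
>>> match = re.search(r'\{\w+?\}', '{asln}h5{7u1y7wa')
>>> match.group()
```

'{asln}'

`re.search` tries every starting position until one works.
The match spans [0:6] → '{asln}'.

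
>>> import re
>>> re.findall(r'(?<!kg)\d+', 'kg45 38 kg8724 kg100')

['5', '38', '724', '00']

The negative lookahead/lookbehind blocks any match where the forbidden context is present.
Since nothing is captured, `findall` lists the 4 matched substrings directly.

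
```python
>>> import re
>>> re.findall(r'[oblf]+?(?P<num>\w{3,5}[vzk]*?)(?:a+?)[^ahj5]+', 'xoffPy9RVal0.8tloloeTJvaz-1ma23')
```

One capturing group, so `findall` returns just the captured substring from the one match — 1 in all.

['Py9RV']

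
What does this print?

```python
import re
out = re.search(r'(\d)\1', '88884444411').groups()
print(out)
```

('8',)

A backreference is literal: `\1` must see the identical characters the first group matched.
`re.search` tries every starting position until one works.
The match spans [0:2] → '88'.
Captured: group 1 = '8'.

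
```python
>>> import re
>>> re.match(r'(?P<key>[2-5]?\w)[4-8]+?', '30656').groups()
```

The pattern matches optionally a character in [2-5], then a word character (captured as 'key'); then one or more of a character in [4-8] (lazy).
The `?` after the quantifier makes it lazy — it takes as little as possible before letting the rest of the pattern try.
`re.match` won't scan ahead — the pattern has to work from the very first character.
The match spans [0:3] → '306'.
Captured: group 1 = '30'.

('30',)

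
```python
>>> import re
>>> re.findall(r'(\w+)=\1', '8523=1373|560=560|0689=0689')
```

['560', '0689']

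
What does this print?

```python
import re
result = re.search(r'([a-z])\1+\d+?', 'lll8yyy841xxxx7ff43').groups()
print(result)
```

('l',)

After group 1 captures some text, `\1` only succeeds where that same text appears again.
Unlike `match`, `search` isn't anchored — it looks for the pattern anywhere in the string.
The match spans [0:4] → 'lll8'.
Captured: group 1 = 'l'.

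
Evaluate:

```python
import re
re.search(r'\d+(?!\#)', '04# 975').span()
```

(0, 1)

The negative lookahead/lookbehind blocks any match where the forbidden context is present.
The match spans [0:1] → '0'.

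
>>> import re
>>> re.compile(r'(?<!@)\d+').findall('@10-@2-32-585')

['0', '32', '585']

The negative lookahead/lookbehind blocks any match where the forbidden context is present.
Scanning left to right: at [2:3] → '0'; at [7:9] → '32'; at [10:13] → '585'.
No capturing groups, so `findall` returns the 3 full match strings.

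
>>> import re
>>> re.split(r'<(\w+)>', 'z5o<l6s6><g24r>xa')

['z5o', 'l6s6', '', 'g24r', 'xa']

Matches to split on: at [3:9] → '<l6s6>'; at [9:15] → '<g24r>'.
Because the pattern has a capturing group, `split` also inserts each captured text between the pieces.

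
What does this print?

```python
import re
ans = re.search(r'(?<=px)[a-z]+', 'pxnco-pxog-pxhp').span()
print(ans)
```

(2, 5)

The positive lookaround only admits positions where the adjacent text matches; those characters stay outside the span.
Unlike `match`, `search` isn't anchored — it looks for the pattern anywhere in the string.
The match spans [2:5] → 'nco'.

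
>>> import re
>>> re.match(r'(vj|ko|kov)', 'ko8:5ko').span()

`re.match` won't scan ahead — the pattern has to work from the very first character.
The match spans [0:2] → 'ko'.
Captured: group 1 = 'ko'.

(0, 2)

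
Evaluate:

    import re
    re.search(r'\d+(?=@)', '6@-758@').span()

(0, 1)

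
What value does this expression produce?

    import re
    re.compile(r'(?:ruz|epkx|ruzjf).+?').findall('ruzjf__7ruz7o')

['ruzj', 'ruz7']

`|` is ordered: at each position the engine commits to the first alternative that works.
Matches: at [0:4] → 'ruzj'; at [8:12] → 'ruz7'.
`findall` yields the raw match text (2 of them) because the pattern has no groups.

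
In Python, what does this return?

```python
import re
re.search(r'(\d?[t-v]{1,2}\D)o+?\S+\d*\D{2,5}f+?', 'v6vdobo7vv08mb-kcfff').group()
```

'6vdobo7vv08mb-kcfff'

This matches optionally a digit, then 1 to 2 of a character in [t-v], then a non-digit (captured); then one or more of the literal 'o' (lazy), then one or more of a non-whitespace character, then zero or more of a digit; then 2 to 5 of a non-digit, then one or more of a literal 'f' (lazy).
`search` walks the string left to right and returns the first match it finds.
The match spans [1:20] → '6vdobo7vv08mb-kcfff'.
Captured: group 1 = '6vd'.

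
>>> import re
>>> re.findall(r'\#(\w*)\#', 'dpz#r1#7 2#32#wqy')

['r1', '32']

Matches: at [3:7] match '#r1#', group 1 = 'r1'; at [10:14] match '#32#', group 1 = '32'.
Because there's exactly one group, `findall` drops the full match and keeps group 1 from each hit.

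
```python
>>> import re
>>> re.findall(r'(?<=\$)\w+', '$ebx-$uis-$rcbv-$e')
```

The positive lookaround only admits positions where the adjacent text matches; those characters stay outside the span.
Matches: at [1:4] → 'ebx'; at [6:9] → 'uis'; at [11:15] → 'rcbv'; at [17:18] → 'e'.
With no groups in the pattern, `findall` gives back each whole match — 4 here.

['ebx', 'uis', 'rcbv', 'e']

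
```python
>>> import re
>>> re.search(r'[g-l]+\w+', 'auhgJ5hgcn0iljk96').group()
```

'hgJ5hgcn0iljk96'

Pattern: one or more of a character in [g-l]; then one or more of a word character.
The match spans [2:17] → 'hgJ5hgcn0iljk96'.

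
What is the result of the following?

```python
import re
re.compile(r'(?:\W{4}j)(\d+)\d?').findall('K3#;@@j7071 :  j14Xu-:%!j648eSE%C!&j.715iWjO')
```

Pattern: exactly 4 of a non-word character, then the literal 'j' (non-capturing group); then one or more of a digit (captured); then optionally a digit.
With a single group, `findall` returns only what that group captured — 3 items.

['7071', '14', '648']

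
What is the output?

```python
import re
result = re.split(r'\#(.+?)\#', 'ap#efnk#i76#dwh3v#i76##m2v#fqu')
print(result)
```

With the lazy modifier that quantifier settles for the fewest repetitions that let the rest of the pattern succeed (the atoms after it are unaffected and can still be greedy).
Because the pattern has a capturing group, `split` also inserts each captured text between the pieces.

['ap', 'efnk', 'i76', 'dwh3v', 'i76', '#m2v', 'fqu']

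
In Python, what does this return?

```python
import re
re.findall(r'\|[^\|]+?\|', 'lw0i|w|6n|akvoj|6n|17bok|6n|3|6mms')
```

['|w|', '|akvoj|', '|17bok|', '|3|']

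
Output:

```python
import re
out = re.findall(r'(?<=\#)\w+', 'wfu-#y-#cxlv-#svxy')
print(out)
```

['y', 'cxlv', 'svxy']

Lookahead/lookbehind check context without consuming it, so the matched span excludes the asserted characters.
Walking the string: at [5:6] → 'y'; at [8:12] → 'cxlv'; at [14:18] → 'svxy'.
No capturing groups, so `findall` returns the 3 full match strings.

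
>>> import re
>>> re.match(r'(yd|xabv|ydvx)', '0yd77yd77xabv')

None

`re.match` won't scan ahead — the pattern has to work from the very first character.
Here the string doesn't start with a match, so the call returns None.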